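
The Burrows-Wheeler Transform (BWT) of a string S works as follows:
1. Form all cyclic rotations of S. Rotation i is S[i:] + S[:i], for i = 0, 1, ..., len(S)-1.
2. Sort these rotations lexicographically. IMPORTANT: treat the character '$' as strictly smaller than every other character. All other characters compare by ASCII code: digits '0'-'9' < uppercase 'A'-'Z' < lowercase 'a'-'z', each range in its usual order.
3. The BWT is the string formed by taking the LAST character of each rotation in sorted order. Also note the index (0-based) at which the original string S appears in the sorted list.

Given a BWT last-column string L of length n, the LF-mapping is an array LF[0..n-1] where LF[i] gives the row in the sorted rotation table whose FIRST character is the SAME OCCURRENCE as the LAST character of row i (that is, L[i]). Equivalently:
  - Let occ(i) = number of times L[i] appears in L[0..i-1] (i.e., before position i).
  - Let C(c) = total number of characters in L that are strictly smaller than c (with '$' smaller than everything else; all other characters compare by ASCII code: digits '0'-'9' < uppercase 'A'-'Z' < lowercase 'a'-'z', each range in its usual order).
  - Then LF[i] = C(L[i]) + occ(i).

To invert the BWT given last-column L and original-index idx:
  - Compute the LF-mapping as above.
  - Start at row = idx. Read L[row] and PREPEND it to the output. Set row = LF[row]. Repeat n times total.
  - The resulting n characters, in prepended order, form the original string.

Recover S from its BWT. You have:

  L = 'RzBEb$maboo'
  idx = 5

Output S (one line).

LF mapping: 3 10 1 2 5 0 7 4 6 8 9
Walk LF starting at row 5, prepending L[row]:
  step 1: row=5, L[5]='$', prepend. Next row=LF[5]=0
  step 2: row=0, L[0]='R', prepend. Next row=LF[0]=3
  step 3: row=3, L[3]='E', prepend. Next row=LF[3]=2
  step 4: row=2, L[2]='B', prepend. Next row=LF[2]=1
  step 5: row=1, L[1]='z', prepend. Next row=LF[1]=10
  step 6: row=10, L[10]='o', prepend. Next row=LF[10]=9
  step 7: row=9, L[9]='o', prepend. Next row=LF[9]=8
  step 8: row=8, L[8]='b', prepend. Next row=LF[8]=6
  step 9: row=6, L[6]='m', prepend. Next row=LF[6]=7
  step 10: row=7, L[7]='a', prepend. Next row=LF[7]=4
  step 11: row=4, L[4]='b', prepend. Next row=LF[4]=5
Reversed output: bamboozBER$

Answer: bamboozBER$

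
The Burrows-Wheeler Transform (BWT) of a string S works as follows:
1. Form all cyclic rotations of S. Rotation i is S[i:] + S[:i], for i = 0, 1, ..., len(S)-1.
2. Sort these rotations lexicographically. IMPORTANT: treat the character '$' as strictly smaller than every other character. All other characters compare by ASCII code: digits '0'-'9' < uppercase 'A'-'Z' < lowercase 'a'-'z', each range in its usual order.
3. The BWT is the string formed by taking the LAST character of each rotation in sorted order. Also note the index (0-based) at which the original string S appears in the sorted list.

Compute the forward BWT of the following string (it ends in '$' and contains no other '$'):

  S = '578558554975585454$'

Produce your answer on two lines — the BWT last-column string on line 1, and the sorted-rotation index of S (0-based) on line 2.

All 19 rotations (rotation i = S[i:]+S[:i]):
  rot[0] = 578558554975585454$
  rot[1] = 78558554975585454$5
  rot[2] = 8558554975585454$57
  rot[3] = 558554975585454$578
  rot[4] = 58554975585454$5785
  rot[5] = 8554975585454$57855
  rot[6] = 554975585454$578558
  rot[7] = 54975585454$5785585
  rot[8] = 4975585454$57855855
  rot[9] = 975585454$578558554
  rot[10] = 75585454$5785585549
  rot[11] = 5585454$57855855497
  rot[12] = 585454$578558554975
  rot[13] = 85454$5785585549755
  rot[14] = 5454$57855855497558
  rot[15] = 454$578558554975585
  rot[16] = 54$5785585549755854
  rot[17] = 4$57855855497558545
  rot[18] = $578558554975585454
Sorted (with $ < everything):
  sorted[0] = $578558554975585454  (last char: '4')
  sorted[1] = 4$57855855497558545  (last char: '5')
  sorted[2] = 454$578558554975585  (last char: '5')
  sorted[3] = 4975585454$57855855  (last char: '5')
  sorted[4] = 54$5785585549755854  (last char: '4')
  sorted[5] = 5454$57855855497558  (last char: '8')
  sorted[6] = 54975585454$5785585  (last char: '5')
  sorted[7] = 554975585454$578558  (last char: '8')
  sorted[8] = 5585454$57855855497  (last char: '7')
  sorted[9] = 558554975585454$578  (last char: '8')
  sorted[10] = 578558554975585454$  (last char: '$')
  sorted[11] = 585454$578558554975  (last char: '5')
  sorted[12] = 58554975585454$5785  (last char: '5')
  sorted[13] = 75585454$5785585549  (last char: '9')
  sorted[14] = 78558554975585454$5  (last char: '5')
  sorted[15] = 85454$5785585549755  (last char: '5')
  sorted[16] = 8554975585454$57855  (last char: '5')
  sorted[17] = 8558554975585454$57  (last char: '7')
  sorted[18] = 975585454$578558554  (last char: '4')
Last column: 4555485878$55955574
Original string S is at sorted index 10

Answer: 4555485878$55955574
10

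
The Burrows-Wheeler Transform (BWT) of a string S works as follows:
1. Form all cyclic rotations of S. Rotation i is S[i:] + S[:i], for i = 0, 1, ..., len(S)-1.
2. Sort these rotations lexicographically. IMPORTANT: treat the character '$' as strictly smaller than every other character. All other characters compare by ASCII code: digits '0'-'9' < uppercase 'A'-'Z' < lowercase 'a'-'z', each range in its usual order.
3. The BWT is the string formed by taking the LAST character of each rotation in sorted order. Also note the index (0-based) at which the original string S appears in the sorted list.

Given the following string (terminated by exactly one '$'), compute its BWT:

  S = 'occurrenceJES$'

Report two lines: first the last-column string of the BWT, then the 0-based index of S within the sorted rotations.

Answer: SJeEonccre$ruc
10

Derivation:
All 14 rotations (rotation i = S[i:]+S[:i]):
  rot[0] = occurrenceJES$
  rot[1] = ccurrenceJES$o
  rot[2] = currenceJES$oc
  rot[3] = urrenceJES$occ
  rot[4] = rrenceJES$occu
  rot[5] = renceJES$occur
  rot[6] = enceJES$occurr
  rot[7] = nceJES$occurre
  rot[8] = ceJES$occurren
  rot[9] = eJES$occurrenc
  rot[10] = JES$occurrence
  rot[11] = ES$occurrenceJ
  rot[12] = S$occurrenceJE
  rot[13] = $occurrenceJES
Sorted (with $ < everything):
  sorted[0] = $occurrenceJES  (last char: 'S')
  sorted[1] = ES$occurrenceJ  (last char: 'J')
  sorted[2] = JES$occurrence  (last char: 'e')
  sorted[3] = S$occurrenceJE  (last char: 'E')
  sorted[4] = ccurrenceJES$o  (last char: 'o')
  sorted[5] = ceJES$occurren  (last char: 'n')
  sorted[6] = currenceJES$oc  (last char: 'c')
  sorted[7] = eJES$occurrenc  (last char: 'c')
  sorted[8] = enceJES$occurr  (last char: 'r')
  sorted[9] = nceJES$occurre  (last char: 'e')
  sorted[10] = occurrenceJES$  (last char: '$')
  sorted[11] = renceJES$occur  (last char: 'r')
  sorted[12] = rrenceJES$occu  (last char: 'u')
  sorted[13] = urrenceJES$occ  (last char: 'c')
Last column: SJeEonccre$ruc
Original string S is at sorted index 10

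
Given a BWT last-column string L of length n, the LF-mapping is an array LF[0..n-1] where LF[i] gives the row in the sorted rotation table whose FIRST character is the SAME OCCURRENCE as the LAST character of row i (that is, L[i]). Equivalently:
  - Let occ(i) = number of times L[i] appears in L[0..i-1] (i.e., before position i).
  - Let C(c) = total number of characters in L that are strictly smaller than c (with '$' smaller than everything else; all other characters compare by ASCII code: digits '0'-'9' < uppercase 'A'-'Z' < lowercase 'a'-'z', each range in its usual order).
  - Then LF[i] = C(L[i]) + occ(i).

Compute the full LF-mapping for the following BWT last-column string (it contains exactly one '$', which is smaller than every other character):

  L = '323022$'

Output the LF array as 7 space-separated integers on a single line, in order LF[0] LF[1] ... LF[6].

Answer: 5 2 6 1 3 4 0

Derivation:
Char counts: '$':1, '0':1, '2':3, '3':2
C (first-col start): C('$')=0, C('0')=1, C('2')=2, C('3')=5
L[0]='3': occ=0, LF[0]=C('3')+0=5+0=5
L[1]='2': occ=0, LF[1]=C('2')+0=2+0=2
L[2]='3': occ=1, LF[2]=C('3')+1=5+1=6
L[3]='0': occ=0, LF[3]=C('0')+0=1+0=1
L[4]='2': occ=1, LF[4]=C('2')+1=2+1=3
L[5]='2': occ=2, LF[5]=C('2')+2=2+2=4
L[6]='$': occ=0, LF[6]=C('$')+0=0+0=0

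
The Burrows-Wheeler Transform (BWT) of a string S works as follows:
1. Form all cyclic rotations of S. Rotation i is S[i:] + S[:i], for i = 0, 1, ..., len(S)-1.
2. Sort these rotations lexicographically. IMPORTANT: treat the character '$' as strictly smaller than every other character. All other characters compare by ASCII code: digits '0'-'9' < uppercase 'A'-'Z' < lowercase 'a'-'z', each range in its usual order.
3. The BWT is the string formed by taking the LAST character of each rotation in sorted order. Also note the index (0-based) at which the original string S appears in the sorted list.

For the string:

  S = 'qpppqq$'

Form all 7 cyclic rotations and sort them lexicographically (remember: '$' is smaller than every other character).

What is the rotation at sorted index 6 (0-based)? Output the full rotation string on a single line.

All 7 rotations (rotation i = S[i:]+S[:i]):
  rot[0] = qpppqq$
  rot[1] = pppqq$q
  rot[2] = ppqq$qp
  rot[3] = pqq$qpp
  rot[4] = qq$qppp
  rot[5] = q$qpppq
  rot[6] = $qpppqq
Sorted (with $ < everything):
  sorted[0] = $qpppqq
  sorted[1] = pppqq$q
  sorted[2] = ppqq$qp
  sorted[3] = pqq$qpp
  sorted[4] = q$qpppq
  sorted[5] = qpppqq$
  sorted[6] = qq$qppp
sorted[6] = qq$qppp

Answer: qq$qppp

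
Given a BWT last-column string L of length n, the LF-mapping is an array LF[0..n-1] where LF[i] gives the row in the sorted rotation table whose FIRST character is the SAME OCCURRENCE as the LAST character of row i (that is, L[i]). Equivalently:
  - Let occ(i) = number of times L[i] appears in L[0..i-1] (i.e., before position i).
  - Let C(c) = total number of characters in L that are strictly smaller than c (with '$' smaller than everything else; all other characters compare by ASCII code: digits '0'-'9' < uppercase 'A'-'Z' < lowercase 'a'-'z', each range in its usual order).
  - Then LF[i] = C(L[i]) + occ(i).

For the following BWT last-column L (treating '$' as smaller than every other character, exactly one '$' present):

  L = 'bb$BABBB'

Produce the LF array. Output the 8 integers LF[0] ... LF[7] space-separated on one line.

Char counts: '$':1, 'A':1, 'B':4, 'b':2
C (first-col start): C('$')=0, C('A')=1, C('B')=2, C('b')=6
L[0]='b': occ=0, LF[0]=C('b')+0=6+0=6
L[1]='b': occ=1, LF[1]=C('b')+1=6+1=7
L[2]='$': occ=0, LF[2]=C('$')+0=0+0=0
L[3]='B': occ=0, LF[3]=C('B')+0=2+0=2
L[4]='A': occ=0, LF[4]=C('A')+0=1+0=1
L[5]='B': occ=1, LF[5]=C('B')+1=2+1=3
L[6]='B': occ=2, LF[6]=C('B')+2=2+2=4
L[7]='B': occ=3, LF[7]=C('B')+3=2+3=5

Answer: 6 7 0 2 1 3 4 5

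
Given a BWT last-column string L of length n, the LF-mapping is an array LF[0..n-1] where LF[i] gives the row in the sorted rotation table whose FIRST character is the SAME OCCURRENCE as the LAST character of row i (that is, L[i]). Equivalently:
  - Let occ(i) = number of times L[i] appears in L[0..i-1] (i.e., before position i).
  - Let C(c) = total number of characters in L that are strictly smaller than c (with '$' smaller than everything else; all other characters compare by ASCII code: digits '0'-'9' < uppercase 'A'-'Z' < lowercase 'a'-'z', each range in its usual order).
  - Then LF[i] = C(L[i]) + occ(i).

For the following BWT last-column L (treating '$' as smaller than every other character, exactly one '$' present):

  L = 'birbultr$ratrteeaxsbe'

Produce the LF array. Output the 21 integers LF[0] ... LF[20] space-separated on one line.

Char counts: '$':1, 'a':2, 'b':3, 'e':3, 'i':1, 'l':1, 'r':4, 's':1, 't':3, 'u':1, 'x':1
C (first-col start): C('$')=0, C('a')=1, C('b')=3, C('e')=6, C('i')=9, C('l')=10, C('r')=11, C('s')=15, C('t')=16, C('u')=19, C('x')=20
L[0]='b': occ=0, LF[0]=C('b')+0=3+0=3
L[1]='i': occ=0, LF[1]=C('i')+0=9+0=9
L[2]='r': occ=0, LF[2]=C('r')+0=11+0=11
L[3]='b': occ=1, LF[3]=C('b')+1=3+1=4
L[4]='u': occ=0, LF[4]=C('u')+0=19+0=19
L[5]='l': occ=0, LF[5]=C('l')+0=10+0=10
L[6]='t': occ=0, LF[6]=C('t')+0=16+0=16
L[7]='r': occ=1, LF[7]=C('r')+1=11+1=12
L[8]='$': occ=0, LF[8]=C('$')+0=0+0=0
L[9]='r': occ=2, LF[9]=C('r')+2=11+2=13
L[10]='a': occ=0, LF[10]=C('a')+0=1+0=1
L[11]='t': occ=1, LF[11]=C('t')+1=16+1=17
L[12]='r': occ=3, LF[12]=C('r')+3=11+3=14
L[13]='t': occ=2, LF[13]=C('t')+2=16+2=18
L[14]='e': occ=0, LF[14]=C('e')+0=6+0=6
L[15]='e': occ=1, LF[15]=C('e')+1=6+1=7
L[16]='a': occ=1, LF[16]=C('a')+1=1+1=2
L[17]='x': occ=0, LF[17]=C('x')+0=20+0=20
L[18]='s': occ=0, LF[18]=C('s')+0=15+0=15
L[19]='b': occ=2, LF[19]=C('b')+2=3+2=5
L[20]='e': occ=2, LF[20]=C('e')+2=6+2=8

Answer: 3 9 11 4 19 10 16 12 0 13 1 17 14 18 6 7 2 20 15 5 8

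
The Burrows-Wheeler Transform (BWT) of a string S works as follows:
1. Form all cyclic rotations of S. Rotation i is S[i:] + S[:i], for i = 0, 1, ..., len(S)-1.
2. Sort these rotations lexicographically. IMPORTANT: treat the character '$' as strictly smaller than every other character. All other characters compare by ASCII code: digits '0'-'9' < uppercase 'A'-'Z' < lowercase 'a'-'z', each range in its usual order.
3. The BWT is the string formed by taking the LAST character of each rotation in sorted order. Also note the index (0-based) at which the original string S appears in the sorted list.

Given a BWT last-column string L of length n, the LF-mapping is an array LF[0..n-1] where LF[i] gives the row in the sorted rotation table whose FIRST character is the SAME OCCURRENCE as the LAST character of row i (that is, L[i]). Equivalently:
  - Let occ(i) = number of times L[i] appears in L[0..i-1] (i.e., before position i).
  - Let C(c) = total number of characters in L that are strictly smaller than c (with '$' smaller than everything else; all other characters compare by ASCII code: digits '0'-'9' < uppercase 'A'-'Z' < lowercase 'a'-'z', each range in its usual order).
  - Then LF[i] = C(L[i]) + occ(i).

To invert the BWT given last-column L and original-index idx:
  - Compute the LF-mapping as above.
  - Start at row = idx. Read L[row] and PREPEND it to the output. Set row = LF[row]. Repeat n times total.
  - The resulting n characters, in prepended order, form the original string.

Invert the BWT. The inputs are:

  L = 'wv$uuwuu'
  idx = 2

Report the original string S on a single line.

Answer: uuwvuuw$

Derivation:
LF mapping: 6 5 0 1 2 7 3 4
Walk LF starting at row 2, prepending L[row]:
  step 1: row=2, L[2]='$', prepend. Next row=LF[2]=0
  step 2: row=0, L[0]='w', prepend. Next row=LF[0]=6
  step 3: row=6, L[6]='u', prepend. Next row=LF[6]=3
  step 4: row=3, L[3]='u', prepend. Next row=LF[3]=1
  step 5: row=1, L[1]='v', prepend. Next row=LF[1]=5
  step 6: row=5, L[5]='w', prepend. Next row=LF[5]=7
  step 7: row=7, L[7]='u', prepend. Next row=LF[7]=4
  step 8: row=4, L[4]='u', prepend. Next row=LF[4]=2
Reversed output: uuwvuuw$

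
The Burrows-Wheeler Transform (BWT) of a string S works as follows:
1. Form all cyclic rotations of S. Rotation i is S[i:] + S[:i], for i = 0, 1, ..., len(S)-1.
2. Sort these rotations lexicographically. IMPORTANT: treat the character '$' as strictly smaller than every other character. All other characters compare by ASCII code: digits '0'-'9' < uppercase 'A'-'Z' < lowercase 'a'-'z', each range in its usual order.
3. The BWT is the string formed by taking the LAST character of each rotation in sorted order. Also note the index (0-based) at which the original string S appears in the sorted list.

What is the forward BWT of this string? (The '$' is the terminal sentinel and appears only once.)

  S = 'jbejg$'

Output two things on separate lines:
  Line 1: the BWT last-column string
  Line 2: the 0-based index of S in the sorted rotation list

Answer: gjbj$e
4

Derivation:
All 6 rotations (rotation i = S[i:]+S[:i]):
  rot[0] = jbejg$
  rot[1] = bejg$j
  rot[2] = ejg$jb
  rot[3] = jg$jbe
  rot[4] = g$jbej
  rot[5] = $jbejg
Sorted (with $ < everything):
  sorted[0] = $jbejg  (last char: 'g')
  sorted[1] = bejg$j  (last char: 'j')
  sorted[2] = ejg$jb  (last char: 'b')
  sorted[3] = g$jbej  (last char: 'j')
  sorted[4] = jbejg$  (last char: '$')
  sorted[5] = jg$jbe  (last char: 'e')
Last column: gjbj$e
Original string S is at sorted index 4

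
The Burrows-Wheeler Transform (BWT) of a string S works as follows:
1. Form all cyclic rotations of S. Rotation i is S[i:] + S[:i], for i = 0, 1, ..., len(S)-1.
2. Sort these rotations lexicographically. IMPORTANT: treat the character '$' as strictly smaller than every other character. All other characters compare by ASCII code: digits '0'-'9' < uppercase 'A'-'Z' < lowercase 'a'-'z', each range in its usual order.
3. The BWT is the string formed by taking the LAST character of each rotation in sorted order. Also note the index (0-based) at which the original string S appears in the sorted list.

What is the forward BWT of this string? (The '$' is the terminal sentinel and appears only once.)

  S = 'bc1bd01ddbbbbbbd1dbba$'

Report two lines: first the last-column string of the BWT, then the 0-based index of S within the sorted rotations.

Answer: adcd0bbddbbbb$1bbbb1d1
13

Derivation:
All 22 rotations (rotation i = S[i:]+S[:i]):
  rot[0] = bc1bd01ddbbbbbbd1dbba$
  rot[1] = c1bd01ddbbbbbbd1dbba$b
  rot[2] = 1bd01ddbbbbbbd1dbba$bc
  rot[3] = bd01ddbbbbbbd1dbba$bc1
  rot[4] = d01ddbbbbbbd1dbba$bc1b
  rot[5] = 01ddbbbbbbd1dbba$bc1bd
  rot[6] = 1ddbbbbbbd1dbba$bc1bd0
  rot[7] = ddbbbbbbd1dbba$bc1bd01
  rot[8] = dbbbbbbd1dbba$bc1bd01d
  rot[9] = bbbbbbd1dbba$bc1bd01dd
  rot[10] = bbbbbd1dbba$bc1bd01ddb
  rot[11] = bbbbd1dbba$bc1bd01ddbb
  rot[12] = bbbd1dbba$bc1bd01ddbbb
  rot[13] = bbd1dbba$bc1bd01ddbbbb
  rot[14] = bd1dbba$bc1bd01ddbbbbb
  rot[15] = d1dbba$bc1bd01ddbbbbbb
  rot[16] = 1dbba$bc1bd01ddbbbbbbd
  rot[17] = dbba$bc1bd01ddbbbbbbd1
  rot[18] = bba$bc1bd01ddbbbbbbd1d
  rot[19] = ba$bc1bd01ddbbbbbbd1db
  rot[20] = a$bc1bd01ddbbbbbbd1dbb
  rot[21] = $bc1bd01ddbbbbbbd1dbba
Sorted (with $ < everything):
  sorted[0] = $bc1bd01ddbbbbbbd1dbba  (last char: 'a')
  sorted[1] = 01ddbbbbbbd1dbba$bc1bd  (last char: 'd')
  sorted[2] = 1bd01ddbbbbbbd1dbba$bc  (last char: 'c')
  sorted[3] = 1dbba$bc1bd01ddbbbbbbd  (last char: 'd')
  sorted[4] = 1ddbbbbbbd1dbba$bc1bd0  (last char: '0')
  sorted[5] = a$bc1bd01ddbbbbbbd1dbb  (last char: 'b')
  sorted[6] = ba$bc1bd01ddbbbbbbd1db  (last char: 'b')
  sorted[7] = bba$bc1bd01ddbbbbbbd1d  (last char: 'd')
  sorted[8] = bbbbbbd1dbba$bc1bd01dd  (last char: 'd')
  sorted[9] = bbbbbd1dbba$bc1bd01ddb  (last char: 'b')
  sorted[10] = bbbbd1dbba$bc1bd01ddbb  (last char: 'b')
  sorted[11] = bbbd1dbba$bc1bd01ddbbb  (last char: 'b')
  sorted[12] = bbd1dbba$bc1bd01ddbbbb  (last char: 'b')
  sorted[13] = bc1bd01ddbbbbbbd1dbba$  (last char: '$')
  sorted[14] = bd01ddbbbbbbd1dbba$bc1  (last char: '1')
  sorted[15] = bd1dbba$bc1bd01ddbbbbb  (last char: 'b')
  sorted[16] = c1bd01ddbbbbbbd1dbba$b  (last char: 'b')
  sorted[17] = d01ddbbbbbbd1dbba$bc1b  (last char: 'b')
  sorted[18] = d1dbba$bc1bd01ddbbbbbb  (last char: 'b')
  sorted[19] = dbba$bc1bd01ddbbbbbbd1  (last char: '1')
  sorted[20] = dbbbbbbd1dbba$bc1bd01d  (last char: 'd')
  sorted[21] = ddbbbbbbd1dbba$bc1bd01  (last char: '1')
Last column: adcd0bbddbbbb$1bbbb1d1
Original string S is at sorted index 13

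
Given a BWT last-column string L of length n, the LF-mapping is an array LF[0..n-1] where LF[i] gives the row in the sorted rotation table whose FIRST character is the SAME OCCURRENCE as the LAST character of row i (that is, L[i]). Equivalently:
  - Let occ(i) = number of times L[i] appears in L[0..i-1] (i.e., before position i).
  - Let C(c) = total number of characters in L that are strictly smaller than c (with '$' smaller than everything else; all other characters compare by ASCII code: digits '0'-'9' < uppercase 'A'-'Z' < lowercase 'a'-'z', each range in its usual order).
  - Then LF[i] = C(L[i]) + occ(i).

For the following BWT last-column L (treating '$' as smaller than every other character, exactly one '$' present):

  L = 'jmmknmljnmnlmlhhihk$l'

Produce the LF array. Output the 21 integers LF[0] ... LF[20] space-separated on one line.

Answer: 5 13 14 7 18 15 9 6 19 16 20 10 17 11 1 2 4 3 8 0 12

Derivation:
Char counts: '$':1, 'h':3, 'i':1, 'j':2, 'k':2, 'l':4, 'm':5, 'n':3
C (first-col start): C('$')=0, C('h')=1, C('i')=4, C('j')=5, C('k')=7, C('l')=9, C('m')=13, C('n')=18
L[0]='j': occ=0, LF[0]=C('j')+0=5+0=5
L[1]='m': occ=0, LF[1]=C('m')+0=13+0=13
L[2]='m': occ=1, LF[2]=C('m')+1=13+1=14
L[3]='k': occ=0, LF[3]=C('k')+0=7+0=7
L[4]='n': occ=0, LF[4]=C('n')+0=18+0=18
L[5]='m': occ=2, LF[5]=C('m')+2=13+2=15
L[6]='l': occ=0, LF[6]=C('l')+0=9+0=9
L[7]='j': occ=1, LF[7]=C('j')+1=5+1=6
L[8]='n': occ=1, LF[8]=C('n')+1=18+1=19
L[9]='m': occ=3, LF[9]=C('m')+3=13+3=16
L[10]='n': occ=2, LF[10]=C('n')+2=18+2=20
L[11]='l': occ=1, LF[11]=C('l')+1=9+1=10
L[12]='m': occ=4, LF[12]=C('m')+4=13+4=17
L[13]='l': occ=2, LF[13]=C('l')+2=9+2=11
L[14]='h': occ=0, LF[14]=C('h')+0=1+0=1
L[15]='h': occ=1, LF[15]=C('h')+1=1+1=2
L[16]='i': occ=0, LF[16]=C('i')+0=4+0=4
L[17]='h': occ=2, LF[17]=C('h')+2=1+2=3
L[18]='k': occ=1, LF[18]=C('k')+1=7+1=8
L[19]='$': occ=0, LF[19]=C('$')+0=0+0=0
L[20]='l': occ=3, LF[20]=C('l')+3=9+3=12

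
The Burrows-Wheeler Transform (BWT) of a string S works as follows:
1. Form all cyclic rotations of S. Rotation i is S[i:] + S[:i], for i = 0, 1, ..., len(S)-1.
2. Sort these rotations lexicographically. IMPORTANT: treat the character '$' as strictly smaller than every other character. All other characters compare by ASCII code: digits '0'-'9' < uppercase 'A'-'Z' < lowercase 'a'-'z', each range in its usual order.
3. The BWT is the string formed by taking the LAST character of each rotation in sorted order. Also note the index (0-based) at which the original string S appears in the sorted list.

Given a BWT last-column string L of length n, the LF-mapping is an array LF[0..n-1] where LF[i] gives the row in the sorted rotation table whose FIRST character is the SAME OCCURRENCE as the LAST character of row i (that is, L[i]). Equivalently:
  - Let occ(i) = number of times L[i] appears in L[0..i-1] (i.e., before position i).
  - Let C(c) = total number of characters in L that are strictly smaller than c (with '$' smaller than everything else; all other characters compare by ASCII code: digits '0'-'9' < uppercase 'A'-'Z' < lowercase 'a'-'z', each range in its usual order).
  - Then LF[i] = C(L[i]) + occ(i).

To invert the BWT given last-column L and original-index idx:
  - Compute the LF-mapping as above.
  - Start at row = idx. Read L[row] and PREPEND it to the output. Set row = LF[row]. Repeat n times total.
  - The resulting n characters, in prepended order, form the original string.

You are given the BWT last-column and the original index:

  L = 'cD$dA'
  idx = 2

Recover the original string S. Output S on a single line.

LF mapping: 3 2 0 4 1
Walk LF starting at row 2, prepending L[row]:
  step 1: row=2, L[2]='$', prepend. Next row=LF[2]=0
  step 2: row=0, L[0]='c', prepend. Next row=LF[0]=3
  step 3: row=3, L[3]='d', prepend. Next row=LF[3]=4
  step 4: row=4, L[4]='A', prepend. Next row=LF[4]=1
  step 5: row=1, L[1]='D', prepend. Next row=LF[1]=2
Reversed output: DAdc$

Answer: DAdc$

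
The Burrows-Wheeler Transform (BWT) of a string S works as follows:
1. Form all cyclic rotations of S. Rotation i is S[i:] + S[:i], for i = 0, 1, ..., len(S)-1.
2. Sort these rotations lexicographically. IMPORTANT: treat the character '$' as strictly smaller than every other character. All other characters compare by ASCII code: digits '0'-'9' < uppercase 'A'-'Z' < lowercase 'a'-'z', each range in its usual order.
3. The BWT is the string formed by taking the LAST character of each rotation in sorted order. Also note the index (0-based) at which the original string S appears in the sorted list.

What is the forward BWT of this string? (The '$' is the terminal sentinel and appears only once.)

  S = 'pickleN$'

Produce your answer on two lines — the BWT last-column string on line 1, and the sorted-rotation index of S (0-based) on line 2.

All 8 rotations (rotation i = S[i:]+S[:i]):
  rot[0] = pickleN$
  rot[1] = ickleN$p
  rot[2] = ckleN$pi
  rot[3] = kleN$pic
  rot[4] = leN$pick
  rot[5] = eN$pickl
  rot[6] = N$pickle
  rot[7] = $pickleN
Sorted (with $ < everything):
  sorted[0] = $pickleN  (last char: 'N')
  sorted[1] = N$pickle  (last char: 'e')
  sorted[2] = ckleN$pi  (last char: 'i')
  sorted[3] = eN$pickl  (last char: 'l')
  sorted[4] = ickleN$p  (last char: 'p')
  sorted[5] = kleN$pic  (last char: 'c')
  sorted[6] = leN$pick  (last char: 'k')
  sorted[7] = pickleN$  (last char: '$')
Last column: Neilpck$
Original string S is at sorted index 7

Answer: Neilpck$
7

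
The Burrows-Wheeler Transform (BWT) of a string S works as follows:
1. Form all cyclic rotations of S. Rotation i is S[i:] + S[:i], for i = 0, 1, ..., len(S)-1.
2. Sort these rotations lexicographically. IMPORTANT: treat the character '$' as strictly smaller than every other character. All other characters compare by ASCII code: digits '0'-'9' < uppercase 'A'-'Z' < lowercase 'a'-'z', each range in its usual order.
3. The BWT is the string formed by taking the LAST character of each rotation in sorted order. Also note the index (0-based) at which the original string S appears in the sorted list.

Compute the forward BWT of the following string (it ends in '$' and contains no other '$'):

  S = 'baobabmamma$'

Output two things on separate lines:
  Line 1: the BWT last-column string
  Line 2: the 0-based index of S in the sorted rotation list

Answer: ambmbo$ambaa
6

Derivation:
All 12 rotations (rotation i = S[i:]+S[:i]):
  rot[0] = baobabmamma$
  rot[1] = aobabmamma$b
  rot[2] = obabmamma$ba
  rot[3] = babmamma$bao
  rot[4] = abmamma$baob
  rot[5] = bmamma$baoba
  rot[6] = mamma$baobab
  rot[7] = amma$baobabm
  rot[8] = mma$baobabma
  rot[9] = ma$baobabmam
  rot[10] = a$baobabmamm
  rot[11] = $baobabmamma
Sorted (with $ < everything):
  sorted[0] = $baobabmamma  (last char: 'a')
  sorted[1] = a$baobabmamm  (last char: 'm')
  sorted[2] = abmamma$baob  (last char: 'b')
  sorted[3] = amma$baobabm  (last char: 'm')
  sorted[4] = aobabmamma$b  (last char: 'b')
  sorted[5] = babmamma$bao  (last char: 'o')
  sorted[6] = baobabmamma$  (last char: '$')
  sorted[7] = bmamma$baoba  (last char: 'a')
  sorted[8] = ma$baobabmam  (last char: 'm')
  sorted[9] = mamma$baobab  (last char: 'b')
  sorted[10] = mma$baobabma  (last char: 'a')
  sorted[11] = obabmamma$ba  (last char: 'a')
Last column: ambmbo$ambaa
Original string S is at sorted index 6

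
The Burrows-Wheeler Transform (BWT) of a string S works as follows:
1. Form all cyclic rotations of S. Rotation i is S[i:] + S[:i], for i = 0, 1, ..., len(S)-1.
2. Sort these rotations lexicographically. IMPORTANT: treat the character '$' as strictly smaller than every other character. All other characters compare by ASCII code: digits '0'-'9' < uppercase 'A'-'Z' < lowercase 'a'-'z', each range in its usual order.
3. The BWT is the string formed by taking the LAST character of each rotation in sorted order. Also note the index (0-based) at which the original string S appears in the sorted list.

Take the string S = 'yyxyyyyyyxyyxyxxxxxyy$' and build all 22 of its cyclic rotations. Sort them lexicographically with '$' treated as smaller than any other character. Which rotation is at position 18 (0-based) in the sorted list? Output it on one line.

Answer: yyyxyyxyxxxxxyy$yyxyyy

Derivation:
All 22 rotations (rotation i = S[i:]+S[:i]):
  rot[0] = yyxyyyyyyxyyxyxxxxxyy$
  rot[1] = yxyyyyyyxyyxyxxxxxyy$y
  rot[2] = xyyyyyyxyyxyxxxxxyy$yy
  rot[3] = yyyyyyxyyxyxxxxxyy$yyx
  rot[4] = yyyyyxyyxyxxxxxyy$yyxy
  rot[5] = yyyyxyyxyxxxxxyy$yyxyy
  rot[6] = yyyxyyxyxxxxxyy$yyxyyy
  rot[7] = yyxyyxyxxxxxyy$yyxyyyy
  rot[8] = yxyyxyxxxxxyy$yyxyyyyy
  rot[9] = xyyxyxxxxxyy$yyxyyyyyy
  rot[10] = yyxyxxxxxyy$yyxyyyyyyx
  rot[11] = yxyxxxxxyy$yyxyyyyyyxy
  rot[12] = xyxxxxxyy$yyxyyyyyyxyy
  rot[13] = yxxxxxyy$yyxyyyyyyxyyx
  rot[14] = xxxxxyy$yyxyyyyyyxyyxy
  rot[15] = xxxxyy$yyxyyyyyyxyyxyx
  rot[16] = xxxyy$yyxyyyyyyxyyxyxx
  rot[17] = xxyy$yyxyyyyyyxyyxyxxx
  rot[18] = xyy$yyxyyyyyyxyyxyxxxx
  rot[19] = yy$yyxyyyyyyxyyxyxxxxx
  rot[20] = y$yyxyyyyyyxyyxyxxxxxy
  rot[21] = $yyxyyyyyyxyyxyxxxxxyy
Sorted (with $ < everything):
  sorted[0] = $yyxyyyyyyxyyxyxxxxxyy
  sorted[1] = xxxxxyy$yyxyyyyyyxyyxy
  sorted[2] = xxxxyy$yyxyyyyyyxyyxyx
  sorted[3] = xxxyy$yyxyyyyyyxyyxyxx
  sorted[4] = xxyy$yyxyyyyyyxyyxyxxx
  sorted[5] = xyxxxxxyy$yyxyyyyyyxyy
  sorted[6] = xyy$yyxyyyyyyxyyxyxxxx
  sorted[7] = xyyxyxxxxxyy$yyxyyyyyy
  sorted[8] = xyyyyyyxyyxyxxxxxyy$yy
  sorted[9] = y$yyxyyyyyyxyyxyxxxxxy
  sorted[10] = yxxxxxyy$yyxyyyyyyxyyx
  sorted[11] = yxyxxxxxyy$yyxyyyyyyxy
  sorted[12] = yxyyxyxxxxxyy$yyxyyyyy
  sorted[13] = yxyyyyyyxyyxyxxxxxyy$y
  sorted[14] = yy$yyxyyyyyyxyyxyxxxxx
  sorted[15] = yyxyxxxxxyy$yyxyyyyyyx
  sorted[16] = yyxyyxyxxxxxyy$yyxyyyy
  sorted[17] = yyxyyyyyyxyyxyxxxxxyy$
  sorted[18] = yyyxyyxyxxxxxyy$yyxyyy
  sorted[19] = yyyyxyyxyxxxxxyy$yyxyy
  sorted[20] = yyyyyxyyxyxxxxxyy$yyxy
  sorted[21] = yyyyyyxyyxyxxxxxyy$yyx
sorted[18] = yyyxyyxyxxxxxyy$yyxyyy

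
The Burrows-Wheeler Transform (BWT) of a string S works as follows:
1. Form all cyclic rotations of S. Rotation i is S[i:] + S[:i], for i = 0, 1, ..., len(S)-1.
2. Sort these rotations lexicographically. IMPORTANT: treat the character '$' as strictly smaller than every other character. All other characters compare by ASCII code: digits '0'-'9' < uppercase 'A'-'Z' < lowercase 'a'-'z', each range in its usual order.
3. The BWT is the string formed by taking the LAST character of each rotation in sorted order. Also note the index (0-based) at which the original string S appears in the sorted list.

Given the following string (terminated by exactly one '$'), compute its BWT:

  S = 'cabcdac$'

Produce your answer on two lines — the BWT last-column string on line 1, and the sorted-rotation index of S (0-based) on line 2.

All 8 rotations (rotation i = S[i:]+S[:i]):
  rot[0] = cabcdac$
  rot[1] = abcdac$c
  rot[2] = bcdac$ca
  rot[3] = cdac$cab
  rot[4] = dac$cabc
  rot[5] = ac$cabcd
  rot[6] = c$cabcda
  rot[7] = $cabcdac
Sorted (with $ < everything):
  sorted[0] = $cabcdac  (last char: 'c')
  sorted[1] = abcdac$c  (last char: 'c')
  sorted[2] = ac$cabcd  (last char: 'd')
  sorted[3] = bcdac$ca  (last char: 'a')
  sorted[4] = c$cabcda  (last char: 'a')
  sorted[5] = cabcdac$  (last char: '$')
  sorted[6] = cdac$cab  (last char: 'b')
  sorted[7] = dac$cabc  (last char: 'c')
Last column: ccdaa$bc
Original string S is at sorted index 5

Answer: ccdaa$bc
5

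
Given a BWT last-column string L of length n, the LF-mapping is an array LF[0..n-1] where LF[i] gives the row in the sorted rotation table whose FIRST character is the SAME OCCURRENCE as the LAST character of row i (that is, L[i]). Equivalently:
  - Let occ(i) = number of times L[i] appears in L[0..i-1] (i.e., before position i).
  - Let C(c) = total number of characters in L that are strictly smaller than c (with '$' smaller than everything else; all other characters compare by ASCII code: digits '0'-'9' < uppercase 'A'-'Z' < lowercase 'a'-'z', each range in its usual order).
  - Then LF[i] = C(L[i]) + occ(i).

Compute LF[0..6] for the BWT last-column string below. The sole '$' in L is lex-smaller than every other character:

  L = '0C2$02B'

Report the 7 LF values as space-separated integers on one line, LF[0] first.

Char counts: '$':1, '0':2, '2':2, 'B':1, 'C':1
C (first-col start): C('$')=0, C('0')=1, C('2')=3, C('B')=5, C('C')=6
L[0]='0': occ=0, LF[0]=C('0')+0=1+0=1
L[1]='C': occ=0, LF[1]=C('C')+0=6+0=6
L[2]='2': occ=0, LF[2]=C('2')+0=3+0=3
L[3]='$': occ=0, LF[3]=C('$')+0=0+0=0
L[4]='0': occ=1, LF[4]=C('0')+1=1+1=2
L[5]='2': occ=1, LF[5]=C('2')+1=3+1=4
L[6]='B': occ=0, LF[6]=C('B')+0=5+0=5

Answer: 1 6 3 0 2 4 5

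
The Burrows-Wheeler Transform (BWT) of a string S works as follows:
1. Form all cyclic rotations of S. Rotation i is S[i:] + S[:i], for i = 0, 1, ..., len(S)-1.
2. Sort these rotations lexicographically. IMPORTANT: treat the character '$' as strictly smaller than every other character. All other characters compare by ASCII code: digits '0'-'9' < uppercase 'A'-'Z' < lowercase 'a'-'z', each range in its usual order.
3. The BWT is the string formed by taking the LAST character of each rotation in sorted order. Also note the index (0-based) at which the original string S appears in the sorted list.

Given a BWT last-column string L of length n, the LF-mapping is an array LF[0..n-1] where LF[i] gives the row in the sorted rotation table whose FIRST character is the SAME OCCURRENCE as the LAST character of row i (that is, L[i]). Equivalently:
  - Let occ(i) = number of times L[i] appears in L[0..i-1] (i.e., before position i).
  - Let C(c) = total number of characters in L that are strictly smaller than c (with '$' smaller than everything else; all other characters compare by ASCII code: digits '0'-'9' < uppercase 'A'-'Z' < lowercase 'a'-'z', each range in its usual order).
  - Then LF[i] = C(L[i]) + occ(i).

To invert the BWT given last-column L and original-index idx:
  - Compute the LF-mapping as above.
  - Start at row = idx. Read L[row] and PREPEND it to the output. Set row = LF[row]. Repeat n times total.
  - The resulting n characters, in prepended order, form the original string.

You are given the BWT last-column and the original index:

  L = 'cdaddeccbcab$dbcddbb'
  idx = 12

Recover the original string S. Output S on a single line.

LF mapping: 8 13 1 14 15 19 9 10 3 11 2 4 0 16 5 12 17 18 6 7
Walk LF starting at row 12, prepending L[row]:
  step 1: row=12, L[12]='$', prepend. Next row=LF[12]=0
  step 2: row=0, L[0]='c', prepend. Next row=LF[0]=8
  step 3: row=8, L[8]='b', prepend. Next row=LF[8]=3
  step 4: row=3, L[3]='d', prepend. Next row=LF[3]=14
  step 5: row=14, L[14]='b', prepend. Next row=LF[14]=5
  step 6: row=5, L[5]='e', prepend. Next row=LF[5]=19
  step 7: row=19, L[19]='b', prepend. Next row=LF[19]=7
  step 8: row=7, L[7]='c', prepend. Next row=LF[7]=10
  step 9: row=10, L[10]='a', prepend. Next row=LF[10]=2
  step 10: row=2, L[2]='a', prepend. Next row=LF[2]=1
  step 11: row=1, L[1]='d', prepend. Next row=LF[1]=13
  step 12: row=13, L[13]='d', prepend. Next row=LF[13]=16
  step 13: row=16, L[16]='d', prepend. Next row=LF[16]=17
  step 14: row=17, L[17]='d', prepend. Next row=LF[17]=18
  step 15: row=18, L[18]='b', prepend. Next row=LF[18]=6
  step 16: row=6, L[6]='c', prepend. Next row=LF[6]=9
  step 17: row=9, L[9]='c', prepend. Next row=LF[9]=11
  step 18: row=11, L[11]='b', prepend. Next row=LF[11]=4
  step 19: row=4, L[4]='d', prepend. Next row=LF[4]=15
  step 20: row=15, L[15]='c', prepend. Next row=LF[15]=12
Reversed output: cdbccbddddaacbebdbc$

Answer: cdbccbddddaacbebdbc$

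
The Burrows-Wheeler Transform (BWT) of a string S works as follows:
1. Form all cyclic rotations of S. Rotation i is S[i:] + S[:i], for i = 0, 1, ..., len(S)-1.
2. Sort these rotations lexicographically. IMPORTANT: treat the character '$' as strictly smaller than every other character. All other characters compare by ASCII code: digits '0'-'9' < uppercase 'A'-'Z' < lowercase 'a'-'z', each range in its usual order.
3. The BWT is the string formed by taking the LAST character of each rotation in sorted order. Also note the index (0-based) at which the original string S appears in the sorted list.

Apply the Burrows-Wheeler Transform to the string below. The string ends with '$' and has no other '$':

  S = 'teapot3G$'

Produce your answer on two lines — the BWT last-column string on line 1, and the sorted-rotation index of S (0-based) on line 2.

Answer: Gt3etpao$
8

Derivation:
All 9 rotations (rotation i = S[i:]+S[:i]):
  rot[0] = teapot3G$
  rot[1] = eapot3G$t
  rot[2] = apot3G$te
  rot[3] = pot3G$tea
  rot[4] = ot3G$teap
  rot[5] = t3G$teapo
  rot[6] = 3G$teapot
  rot[7] = G$teapot3
  rot[8] = $teapot3G
Sorted (with $ < everything):
  sorted[0] = $teapot3G  (last char: 'G')
  sorted[1] = 3G$teapot  (last char: 't')
  sorted[2] = G$teapot3  (last char: '3')
  sorted[3] = apot3G$te  (last char: 'e')
  sorted[4] = eapot3G$t  (last char: 't')
  sorted[5] = ot3G$teap  (last char: 'p')
  sorted[6] = pot3G$tea  (last char: 'a')
  sorted[7] = t3G$teapo  (last char: 'o')
  sorted[8] = teapot3G$  (last char: '$')
Last column: Gt3etpao$
Original string S is at sorted index 8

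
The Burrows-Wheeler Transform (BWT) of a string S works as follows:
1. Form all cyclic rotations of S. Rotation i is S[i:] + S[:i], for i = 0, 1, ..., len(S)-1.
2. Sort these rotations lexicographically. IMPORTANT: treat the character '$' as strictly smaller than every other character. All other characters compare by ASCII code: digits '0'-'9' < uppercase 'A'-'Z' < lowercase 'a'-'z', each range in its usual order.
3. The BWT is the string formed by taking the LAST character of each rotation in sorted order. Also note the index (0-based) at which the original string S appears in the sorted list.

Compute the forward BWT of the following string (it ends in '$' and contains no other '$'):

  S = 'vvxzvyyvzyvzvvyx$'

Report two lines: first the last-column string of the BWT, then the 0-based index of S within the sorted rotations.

All 17 rotations (rotation i = S[i:]+S[:i]):
  rot[0] = vvxzvyyvzyvzvvyx$
  rot[1] = vxzvyyvzyvzvvyx$v
  rot[2] = xzvyyvzyvzvvyx$vv
  rot[3] = zvyyvzyvzvvyx$vvx
  rot[4] = vyyvzyvzvvyx$vvxz
  rot[5] = yyvzyvzvvyx$vvxzv
  rot[6] = yvzyvzvvyx$vvxzvy
  rot[7] = vzyvzvvyx$vvxzvyy
  rot[8] = zyvzvvyx$vvxzvyyv
  rot[9] = yvzvvyx$vvxzvyyvz
  rot[10] = vzvvyx$vvxzvyyvzy
  rot[11] = zvvyx$vvxzvyyvzyv
  rot[12] = vvyx$vvxzvyyvzyvz
  rot[13] = vyx$vvxzvyyvzyvzv
  rot[14] = yx$vvxzvyyvzyvzvv
  rot[15] = x$vvxzvyyvzyvzvvy
  rot[16] = $vvxzvyyvzyvzvvyx
Sorted (with $ < everything):
  sorted[0] = $vvxzvyyvzyvzvvyx  (last char: 'x')
  sorted[1] = vvxzvyyvzyvzvvyx$  (last char: '$')
  sorted[2] = vvyx$vvxzvyyvzyvz  (last char: 'z')
  sorted[3] = vxzvyyvzyvzvvyx$v  (last char: 'v')
  sorted[4] = vyx$vvxzvyyvzyvzv  (last char: 'v')
  sorted[5] = vyyvzyvzvvyx$vvxz  (last char: 'z')
  sorted[6] = vzvvyx$vvxzvyyvzy  (last char: 'y')
  sorted[7] = vzyvzvvyx$vvxzvyy  (last char: 'y')
  sorted[8] = x$vvxzvyyvzyvzvvy  (last char: 'y')
  sorted[9] = xzvyyvzyvzvvyx$vv  (last char: 'v')
  sorted[10] = yvzvvyx$vvxzvyyvz  (last char: 'z')
  sorted[11] = yvzyvzvvyx$vvxzvy  (last char: 'y')
  sorted[12] = yx$vvxzvyyvzyvzvv  (last char: 'v')
  sorted[13] = yyvzyvzvvyx$vvxzv  (last char: 'v')
  sorted[14] = zvvyx$vvxzvyyvzyv  (last char: 'v')
  sorted[15] = zvyyvzyvzvvyx$vvx  (last char: 'x')
  sorted[16] = zyvzvvyx$vvxzvyyv  (last char: 'v')
Last column: x$zvvzyyyvzyvvvxv
Original string S is at sorted index 1

Answer: x$zvvzyyyvzyvvvxv
1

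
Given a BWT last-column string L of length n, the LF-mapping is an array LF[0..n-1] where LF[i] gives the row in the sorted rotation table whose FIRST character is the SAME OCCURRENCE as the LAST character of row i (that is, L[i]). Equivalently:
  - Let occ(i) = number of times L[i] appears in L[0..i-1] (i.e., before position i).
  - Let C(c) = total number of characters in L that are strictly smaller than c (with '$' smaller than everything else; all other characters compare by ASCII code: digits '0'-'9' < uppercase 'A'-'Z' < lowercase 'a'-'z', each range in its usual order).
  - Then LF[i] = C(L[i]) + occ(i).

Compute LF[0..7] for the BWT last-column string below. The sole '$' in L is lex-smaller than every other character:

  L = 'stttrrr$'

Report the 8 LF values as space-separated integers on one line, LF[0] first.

Char counts: '$':1, 'r':3, 's':1, 't':3
C (first-col start): C('$')=0, C('r')=1, C('s')=4, C('t')=5
L[0]='s': occ=0, LF[0]=C('s')+0=4+0=4
L[1]='t': occ=0, LF[1]=C('t')+0=5+0=5
L[2]='t': occ=1, LF[2]=C('t')+1=5+1=6
L[3]='t': occ=2, LF[3]=C('t')+2=5+2=7
L[4]='r': occ=0, LF[4]=C('r')+0=1+0=1
L[5]='r': occ=1, LF[5]=C('r')+1=1+1=2
L[6]='r': occ=2, LF[6]=C('r')+2=1+2=3
L[7]='$': occ=0, LF[7]=C('$')+0=0+0=0

Answer: 4 5 6 7 1 2 3 0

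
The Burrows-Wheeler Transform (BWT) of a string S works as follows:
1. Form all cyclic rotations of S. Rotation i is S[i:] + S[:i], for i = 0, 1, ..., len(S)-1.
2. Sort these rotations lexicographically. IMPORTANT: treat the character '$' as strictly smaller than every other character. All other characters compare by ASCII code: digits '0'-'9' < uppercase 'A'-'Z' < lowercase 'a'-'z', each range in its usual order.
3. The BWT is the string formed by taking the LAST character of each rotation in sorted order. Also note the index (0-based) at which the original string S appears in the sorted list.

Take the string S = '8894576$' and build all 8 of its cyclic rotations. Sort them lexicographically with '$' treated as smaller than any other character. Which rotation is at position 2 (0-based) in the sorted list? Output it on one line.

All 8 rotations (rotation i = S[i:]+S[:i]):
  rot[0] = 8894576$
  rot[1] = 894576$8
  rot[2] = 94576$88
  rot[3] = 4576$889
  rot[4] = 576$8894
  rot[5] = 76$88945
  rot[6] = 6$889457
  rot[7] = $8894576
Sorted (with $ < everything):
  sorted[0] = $8894576
  sorted[1] = 4576$889
  sorted[2] = 576$8894
  sorted[3] = 6$889457
  sorted[4] = 76$88945
  sorted[5] = 8894576$
  sorted[6] = 894576$8
  sorted[7] = 94576$88
sorted[2] = 576$8894

Answer: 576$8894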